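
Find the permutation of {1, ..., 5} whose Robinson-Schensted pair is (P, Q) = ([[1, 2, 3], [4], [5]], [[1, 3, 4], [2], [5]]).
Reverse the RSK construction: for i from n down to 1, find the cell of Q containing i, remove the entry at that cell from P, and reverse-bump it up through P; the value ejected from row 1 is w(i).

Step i=5: Q has 5 at row 3, column 1; remove 5 from row 3 of P and reverse-bump: 5 enters row 2 and ejects 4; 4 enters row 1 and ejects 3. So w(5) = 3. P is now [[1, 2, 4], [5]].
Step i=4: Q has 4 at row 1, column 3; remove that cell from P, ejecting 4. So w(4) = 4. P is now [[1, 2], [5]].
Step i=3: Q has 3 at row 1, column 2; remove that cell from P, ejecting 2. So w(3) = 2. P is now [[1], [5]].
Step i=2: Q has 2 at row 2, column 1; remove 5 from row 2 of P and reverse-bump: 5 enters row 1 and ejects 1. So w(2) = 1. P is now [[5]].
Step i=1: Q has 1 at row 1, column 1; remove that cell from P, ejecting 5. So w(1) = 5. P is now [].

So w = 5 1 2 4 3.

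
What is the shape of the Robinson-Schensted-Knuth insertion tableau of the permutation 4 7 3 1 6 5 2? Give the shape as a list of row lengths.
[2, 2, 2, 1]

RSK row insertion gives P = [[1, 2], [3, 5], [4, 6], [7]], which has shape [2, 2, 2, 1].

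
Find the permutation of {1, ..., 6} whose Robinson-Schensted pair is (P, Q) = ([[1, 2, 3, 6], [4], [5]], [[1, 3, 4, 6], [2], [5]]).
5 1 2 4 3 6

Reverse the RSK construction: for i from n down to 1, find the cell of Q containing i, remove the entry at that cell from P, and reverse-bump it up through P; the value ejected from row 1 is w(i).

Step i=6: Q has 6 at row 1, column 4; remove that cell from P, ejecting 6. So w(6) = 6. P is now [[1, 2, 3], [4], [5]].
Step i=5: Q has 5 at row 3, column 1; remove 5 from row 3 of P and reverse-bump: 5 enters row 2 and ejects 4; 4 enters row 1 and ejects 3. So w(5) = 3. P is now [[1, 2, 4], [5]].
Step i=4: Q has 4 at row 1, column 3; remove that cell from P, ejecting 4. So w(4) = 4. P is now [[1, 2], [5]].
Step i=3: Q has 3 at row 1, column 2; remove that cell from P, ejecting 2. So w(3) = 2. P is now [[1], [5]].
Step i=2: Q has 2 at row 2, column 1; remove 5 from row 2 of P and reverse-bump: 5 enters row 1 and ejects 1. So w(2) = 1. P is now [[5]].
Step i=1: Q has 1 at row 1, column 1; remove that cell from P, ejecting 5. So w(1) = 5. P is now [].

So w = 5 1 2 4 3 6.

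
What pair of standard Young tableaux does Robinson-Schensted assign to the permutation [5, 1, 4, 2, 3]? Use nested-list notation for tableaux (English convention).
P = [[1, 2, 3], [4], [5]], Q = [[1, 3, 5], [2], [4]]

Insert each entry of the permutation into P by Schensted row insertion, recording in Q the position of each new cell.

Insert 5: appended to row 1. P = [[5]].
Insert 1: 1 bumps 5 from row 1; 5 starts row 2. P = [[1], [5]].
Insert 4: appended to row 1. P = [[1, 4], [5]].
Insert 2: 2 bumps 4 from row 1; 4 bumps 5 from row 2; 5 starts row 3. P = [[1, 2], [4], [5]].
Insert 3: appended to row 1. P = [[1, 2, 3], [4], [5]].

So P = [[1, 2, 3], [4], [5]], Q = [[1, 3, 5], [2], [4]].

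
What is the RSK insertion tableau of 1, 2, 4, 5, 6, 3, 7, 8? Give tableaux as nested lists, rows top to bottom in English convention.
Insert 1: appended to row 1. P = [[1]].
Insert 2: appended to row 1. P = [[1, 2]].
Insert 4: appended to row 1. P = [[1, 2, 4]].
Insert 5: appended to row 1. P = [[1, 2, 4, 5]].
Insert 6: appended to row 1. P = [[1, 2, 4, 5, 6]].
Insert 3: 3 bumps 4 from row 1; 4 starts row 2. P = [[1, 2, 3, 5, 6], [4]].
Insert 7: appended to row 1. P = [[1, 2, 3, 5, 6, 7], [4]].
Insert 8: appended to row 1. P = [[1, 2, 3, 5, 6, 7, 8], [4]].

So P = [[1, 2, 3, 5, 6, 7, 8], [4]].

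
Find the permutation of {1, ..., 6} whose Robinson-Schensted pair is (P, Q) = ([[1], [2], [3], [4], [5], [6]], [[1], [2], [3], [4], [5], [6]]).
6 5 4 3 2 1

Reverse the RSK construction: for i from n down to 1, find the cell of Q containing i, remove the entry at that cell from P, and reverse-bump it up through P; the value ejected from row 1 is w(i).

Step i=6: Q has 6 at row 6, column 1; remove 6 from row 6 of P and reverse-bump: 6 enters row 5 and ejects 5; 5 enters row 4 and ejects 4; 4 enters row 3 and ejects 3; 3 enters row 2 and ejects 2; 2 enters row 1 and ejects 1. So w(6) = 1. P is now [[2], [3], [4], [5], [6]].
Step i=5: Q has 5 at row 5, column 1; remove 6 from row 5 of P and reverse-bump: 6 enters row 4 and ejects 5; 5 enters row 3 and ejects 4; 4 enters row 2 and ejects 3; 3 enters row 1 and ejects 2. So w(5) = 2. P is now [[3], [4], [5], [6]].
Step i=4: Q has 4 at row 4, column 1; remove 6 from row 4 of P and reverse-bump: 6 enters row 3 and ejects 5; 5 enters row 2 and ejects 4; 4 enters row 1 and ejects 3. So w(4) = 3. P is now [[4], [5], [6]].
Step i=3: Q has 3 at row 3, column 1; remove 6 from row 3 of P and reverse-bump: 6 enters row 2 and ejects 5; 5 enters row 1 and ejects 4. So w(3) = 4. P is now [[5], [6]].
Step i=2: Q has 2 at row 2, column 1; remove 6 from row 2 of P and reverse-bump: 6 enters row 1 and ejects 5. So w(2) = 5. P is now [[6]].
Step i=1: Q has 1 at row 1, column 1; remove that cell from P, ejecting 6. So w(1) = 6. P is now [].

So w = 6 5 4 3 2 1.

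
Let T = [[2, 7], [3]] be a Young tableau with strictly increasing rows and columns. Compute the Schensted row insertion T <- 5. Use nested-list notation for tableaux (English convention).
[[2, 5], [3, 7]]

In row 1, 5 replaces 7 (the leftmost entry greater than 5); 7 is bumped to row 2. 7 is appended to row 2. The new tableau is [[2, 5], [3, 7]].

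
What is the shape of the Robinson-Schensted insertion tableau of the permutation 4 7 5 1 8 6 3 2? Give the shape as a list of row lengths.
RSK row insertion gives P = [[1, 2, 6], [3, 5], [4, 8], [7]], which has shape [3, 2, 2, 1].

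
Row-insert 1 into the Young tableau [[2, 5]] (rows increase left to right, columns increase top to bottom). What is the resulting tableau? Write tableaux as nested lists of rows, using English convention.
In row 1, 1 replaces 2 (the leftmost entry greater than 1); 2 is bumped to row 2. 2 starts a new row 2. The new tableau is [[1, 5], [2]].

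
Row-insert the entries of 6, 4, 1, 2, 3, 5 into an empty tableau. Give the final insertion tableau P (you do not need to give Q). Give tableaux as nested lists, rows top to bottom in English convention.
P = [[1, 2, 3, 5], [4], [6]]

Insert 6: appended to row 1. P = [[6]].
Insert 4: 4 bumps 6 from row 1; 6 starts row 2. P = [[4], [6]].
Insert 1: 1 bumps 4 from row 1; 4 bumps 6 from row 2; 6 starts row 3. P = [[1], [4], [6]].
Insert 2: appended to row 1. P = [[1, 2], [4], [6]].
Insert 3: appended to row 1. P = [[1, 2, 3], [4], [6]].
Insert 5: appended to row 1. P = [[1, 2, 3, 5], [4], [6]].

So P = [[1, 2, 3, 5], [4], [6]].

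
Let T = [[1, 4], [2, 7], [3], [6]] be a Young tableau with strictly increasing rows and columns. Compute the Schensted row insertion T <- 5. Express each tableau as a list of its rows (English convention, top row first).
5 is larger than every entry of row 1, so it is appended to row 1. The new tableau is [[1, 4, 5], [2, 7], [3], [6]].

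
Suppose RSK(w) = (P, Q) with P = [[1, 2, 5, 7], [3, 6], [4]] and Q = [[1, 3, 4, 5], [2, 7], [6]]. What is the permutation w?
Reverse the RSK construction: for i from n down to 1, find the cell of Q containing i, remove the entry at that cell from P, and reverse-bump it up through P; the value ejected from row 1 is w(i).

Step i=7: Q has 7 at row 2, column 2; remove 6 from row 2 of P and reverse-bump: 6 enters row 1 and ejects 5. So w(7) = 5. P is now [[1, 2, 6, 7], [3], [4]].
Step i=6: Q has 6 at row 3, column 1; remove 4 from row 3 of P and reverse-bump: 4 enters row 2 and ejects 3; 3 enters row 1 and ejects 2. So w(6) = 2. P is now [[1, 3, 6, 7], [4]].
Step i=5: Q has 5 at row 1, column 4; remove that cell from P, ejecting 7. So w(5) = 7. P is now [[1, 3, 6], [4]].
Step i=4: Q has 4 at row 1, column 3; remove that cell from P, ejecting 6. So w(4) = 6. P is now [[1, 3], [4]].
Step i=3: Q has 3 at row 1, column 2; remove that cell from P, ejecting 3. So w(3) = 3. P is now [[1], [4]].
Step i=2: Q has 2 at row 2, column 1; remove 4 from row 2 of P and reverse-bump: 4 enters row 1 and ejects 1. So w(2) = 1. P is now [[4]].
Step i=1: Q has 1 at row 1, column 1; remove that cell from P, ejecting 4. So w(1) = 4. P is now [].

So w = 4 1 3 6 7 2 5.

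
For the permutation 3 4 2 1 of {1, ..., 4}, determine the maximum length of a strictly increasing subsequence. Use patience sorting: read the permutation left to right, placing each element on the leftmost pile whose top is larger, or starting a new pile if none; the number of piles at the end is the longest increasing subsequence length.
3: new pile. tops = [3]
4: new pile. tops = [3, 4]
2: onto pile 1 (replacing 3). tops = [2, 4]
1: onto pile 1 (replacing 2). tops = [1, 4]

2 piles, so the longest increasing subsequence has length 2.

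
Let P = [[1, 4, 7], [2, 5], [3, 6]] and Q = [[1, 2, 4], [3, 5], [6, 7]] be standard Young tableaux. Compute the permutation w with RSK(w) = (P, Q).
Reverse the RSK construction: for i from n down to 1, find the cell of Q containing i, remove the entry at that cell from P, and reverse-bump it up through P; the value ejected from row 1 is w(i).

Step i=7: Q has 7 at row 3, column 2; remove 6 from row 3 of P and reverse-bump: 6 enters row 2 and ejects 5; 5 enters row 1 and ejects 4. So w(7) = 4. P is now [[1, 5, 7], [2, 6], [3]].
Step i=6: Q has 6 at row 3, column 1; remove 3 from row 3 of P and reverse-bump: 3 enters row 2 and ejects 2; 2 enters row 1 and ejects 1. So w(6) = 1. P is now [[2, 5, 7], [3, 6]].
Step i=5: Q has 5 at row 2, column 2; remove 6 from row 2 of P and reverse-bump: 6 enters row 1 and ejects 5. So w(5) = 5. P is now [[2, 6, 7], [3]].
Step i=4: Q has 4 at row 1, column 3; remove that cell from P, ejecting 7. So w(4) = 7. P is now [[2, 6], [3]].
Step i=3: Q has 3 at row 2, column 1; remove 3 from row 2 of P and reverse-bump: 3 enters row 1 and ejects 2. So w(3) = 2. P is now [[3, 6]].
Step i=2: Q has 2 at row 1, column 2; remove that cell from P, ejecting 6. So w(2) = 6. P is now [[3]].
Step i=1: Q has 1 at row 1, column 1; remove that cell from P, ejecting 3. So w(1) = 3. P is now [].

So w = 3 6 2 7 5 1 4.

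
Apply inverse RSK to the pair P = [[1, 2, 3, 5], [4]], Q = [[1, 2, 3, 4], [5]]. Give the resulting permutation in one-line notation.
1 2 4 5 3

Reverse RSK: for i = n, n-1, ..., 1, locate i in Q, remove the corresponding corner cell from P, and reverse-bump its entry up through P; the value ejected from row 1 is w(i).

So w = 1 2 4 5 3.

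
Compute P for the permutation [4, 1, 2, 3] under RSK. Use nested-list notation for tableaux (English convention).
P = [[1, 2, 3], [4]]

Insert 4: appended to row 1. P = [[4]].
Insert 1: 1 bumps 4 from row 1; 4 starts row 2. P = [[1], [4]].
Insert 2: appended to row 1. P = [[1, 2], [4]].
Insert 3: appended to row 1. P = [[1, 2, 3], [4]].

So P = [[1, 2, 3], [4]].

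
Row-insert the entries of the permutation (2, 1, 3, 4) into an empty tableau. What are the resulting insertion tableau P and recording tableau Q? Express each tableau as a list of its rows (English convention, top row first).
Insert each entry of the permutation into P by Schensted row insertion, recording in Q the position of each new cell.

Insert 2: appended to row 1. P = [[2]], Q = [[1]].
Insert 1: 1 bumps 2 from row 1; 2 starts row 2. P = [[1], [2]], Q = [[1], [2]].
Insert 3: appended to row 1. P = [[1, 3], [2]], Q = [[1, 3], [2]].
Insert 4: appended to row 1. P = [[1, 3, 4], [2]], Q = [[1, 3, 4], [2]].

So P = [[1, 3, 4], [2]], Q = [[1, 3, 4], [2]].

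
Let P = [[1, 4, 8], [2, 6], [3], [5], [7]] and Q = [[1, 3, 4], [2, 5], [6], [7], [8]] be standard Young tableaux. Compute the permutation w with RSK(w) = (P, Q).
5 3 7 8 6 4 2 1

Reverse the RSK construction: for i from n down to 1, find the cell of Q containing i, remove the entry at that cell from P, and reverse-bump it up through P; the value ejected from row 1 is w(i).

Step i=8: Q has 8 at row 5, column 1; remove 7 from row 5 of P and reverse-bump: 7 enters row 4 and ejects 5; 5 enters row 3 and ejects 3; 3 enters row 2 and ejects 2; 2 enters row 1 and ejects 1. So w(8) = 1. P is now [[2, 4, 8], [3, 6], [5], [7]].
Step i=7: Q has 7 at row 4, column 1; remove 7 from row 4 of P and reverse-bump: 7 enters row 3 and ejects 5; 5 enters row 2 and ejects 3; 3 enters row 1 and ejects 2. So w(7) = 2. P is now [[3, 4, 8], [5, 6], [7]].
Step i=6: Q has 6 at row 3, column 1; remove 7 from row 3 of P and reverse-bump: 7 enters row 2 and ejects 6; 6 enters row 1 and ejects 4. So w(6) = 4. P is now [[3, 6, 8], [5, 7]].
Step i=5: Q has 5 at row 2, column 2; remove 7 from row 2 of P and reverse-bump: 7 enters row 1 and ejects 6. So w(5) = 6. P is now [[3, 7, 8], [5]].
Step i=4: Q has 4 at row 1, column 3; remove that cell from P, ejecting 8. So w(4) = 8. P is now [[3, 7], [5]].
Step i=3: Q has 3 at row 1, column 2; remove that cell from P, ejecting 7. So w(3) = 7. P is now [[3], [5]].
Step i=2: Q has 2 at row 2, column 1; remove 5 from row 2 of P and reverse-bump: 5 enters row 1 and ejects 3. So w(2) = 3. P is now [[5]].
Step i=1: Q has 1 at row 1, column 1; remove that cell from P, ejecting 5. So w(1) = 5. P is now [].

So w = 5 3 7 8 6 4 2 1.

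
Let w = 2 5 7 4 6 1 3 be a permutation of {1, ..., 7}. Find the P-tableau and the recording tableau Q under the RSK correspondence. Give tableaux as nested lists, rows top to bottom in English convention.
Insert each entry of the permutation into P by Schensted row insertion, recording in Q the position of each new cell.

Insert 2: appended to row 1. P = [[2]].
Insert 5: appended to row 1. P = [[2, 5]].
Insert 7: appended to row 1. P = [[2, 5, 7]].
Insert 4: 4 bumps 5 from row 1; 5 starts row 2. P = [[2, 4, 7], [5]].
Insert 6: 6 bumps 7 from row 1; 7 appends to row 2. P = [[2, 4, 6], [5, 7]].
Insert 1: 1 bumps 2 from row 1; 2 bumps 5 from row 2; 5 starts row 3. P = [[1, 4, 6], [2, 7], [5]].
Insert 3: 3 bumps 4 from row 1; 4 bumps 7 from row 2; 7 appends to row 3. P = [[1, 3, 6], [2, 4], [5, 7]].

So P = [[1, 3, 6], [2, 4], [5, 7]], Q = [[1, 2, 3], [4, 5], [6, 7]].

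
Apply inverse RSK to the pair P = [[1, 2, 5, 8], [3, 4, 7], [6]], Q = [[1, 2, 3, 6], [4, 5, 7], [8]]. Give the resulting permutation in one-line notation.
3 6 7 1 4 8 5 2

Reverse the RSK construction: for i from n down to 1, find the cell of Q containing i, remove the entry at that cell from P, and reverse-bump it up through P; the value ejected from row 1 is w(i).

Step i=8: Q has 8 at row 3, column 1; remove 6 from row 3 of P and reverse-bump: 6 enters row 2 and ejects 4; 4 enters row 1 and ejects 2. So w(8) = 2. P is now [[1, 4, 5, 8], [3, 6, 7]].
Step i=7: Q has 7 at row 2, column 3; remove 7 from row 2 of P and reverse-bump: 7 enters row 1 and ejects 5. So w(7) = 5. P is now [[1, 4, 7, 8], [3, 6]].
Step i=6: Q has 6 at row 1, column 4; remove that cell from P, ejecting 8. So w(6) = 8. P is now [[1, 4, 7], [3, 6]].
Step i=5: Q has 5 at row 2, column 2; remove 6 from row 2 of P and reverse-bump: 6 enters row 1 and ejects 4. So w(5) = 4. P is now [[1, 6, 7], [3]].
Step i=4: Q has 4 at row 2, column 1; remove 3 from row 2 of P and reverse-bump: 3 enters row 1 and ejects 1. So w(4) = 1. P is now [[3, 6, 7]].
Step i=3: Q has 3 at row 1, column 3; remove that cell from P, ejecting 7. So w(3) = 7. P is now [[3, 6]].
Step i=2: Q has 2 at row 1, column 2; remove that cell from P, ejecting 6. So w(2) = 6. P is now [[3]].
Step i=1: Q has 1 at row 1, column 1; remove that cell from P, ejecting 3. So w(1) = 3. P is now [].

So w = 3 6 7 1 4 8 5 2.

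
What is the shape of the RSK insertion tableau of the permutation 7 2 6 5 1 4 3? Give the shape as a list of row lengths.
[2, 2, 1, 1, 1]

Row-insert each entry into an empty tableau.

After inserting 7: P = [[7]].
After inserting 2: P = [[2], [7]].
After inserting 6: P = [[2, 6], [7]].
After inserting 5: P = [[2, 5], [6], [7]].
After inserting 1: P = [[1, 5], [2], [6], [7]].
After inserting 4: P = [[1, 4], [2, 5], [6], [7]].
After inserting 3: P = [[1, 3], [2, 4], [5], [6], [7]].

The final insertion tableau P = [[1, 3], [2, 4], [5], [6], [7]] has shape [2, 2, 1, 1, 1].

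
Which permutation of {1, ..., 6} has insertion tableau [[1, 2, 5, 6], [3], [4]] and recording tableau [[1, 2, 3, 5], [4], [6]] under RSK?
Reverse the RSK construction: for i from n down to 1, find the cell of Q containing i, remove the entry at that cell from P, and reverse-bump it up through P; the value ejected from row 1 is w(i).

Step i=6: Q has 6 at row 3, column 1; remove 4 from row 3 of P and reverse-bump: 4 enters row 2 and ejects 3; 3 enters row 1 and ejects 2. So w(6) = 2. P is now [[1, 3, 5, 6], [4]].
Step i=5: Q has 5 at row 1, column 4; remove that cell from P, ejecting 6. So w(5) = 6. P is now [[1, 3, 5], [4]].
Step i=4: Q has 4 at row 2, column 1; remove 4 from row 2 of P and reverse-bump: 4 enters row 1 and ejects 3. So w(4) = 3. P is now [[1, 4, 5]].
Step i=3: Q has 3 at row 1, column 3; remove that cell from P, ejecting 5. So w(3) = 5. P is now [[1, 4]].
Step i=2: Q has 2 at row 1, column 2; remove that cell from P, ejecting 4. So w(2) = 4. P is now [[1]].
Step i=1: Q has 1 at row 1, column 1; remove that cell from P, ejecting 1. So w(1) = 1. P is now [].

So w = 1 4 5 3 6 2.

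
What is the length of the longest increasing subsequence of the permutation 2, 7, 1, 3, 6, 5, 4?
3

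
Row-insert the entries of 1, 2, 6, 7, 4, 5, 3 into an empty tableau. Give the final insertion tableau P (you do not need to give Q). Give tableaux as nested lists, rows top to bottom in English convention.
After inserting 1: P = [[1]].
After inserting 2: P = [[1, 2]].
After inserting 6: P = [[1, 2, 6]].
After inserting 7: P = [[1, 2, 6, 7]].
After inserting 4: P = [[1, 2, 4, 7], [6]].
After inserting 5: P = [[1, 2, 4, 5], [6, 7]].
After inserting 3: P = [[1, 2, 3, 5], [4, 7], [6]].

So P = [[1, 2, 3, 5], [4, 7], [6]].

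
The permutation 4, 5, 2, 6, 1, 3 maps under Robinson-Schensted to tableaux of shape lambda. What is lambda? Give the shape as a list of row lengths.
RSK row insertion gives P = [[1, 3, 6], [2, 5], [4]], which has shape [3, 2, 1].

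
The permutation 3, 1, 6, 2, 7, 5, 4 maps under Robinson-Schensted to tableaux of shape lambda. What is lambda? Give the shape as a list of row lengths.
Row-insert each entry into an empty tableau.

After inserting 3: P = [[3]].
After inserting 1: P = [[1], [3]].
After inserting 6: P = [[1, 6], [3]].
After inserting 2: P = [[1, 2], [3, 6]].
After inserting 7: P = [[1, 2, 7], [3, 6]].
After inserting 5: P = [[1, 2, 5], [3, 6, 7]].
After inserting 4: P = [[1, 2, 4], [3, 5, 7], [6]].

The final insertion tableau P = [[1, 2, 4], [3, 5, 7], [6]] has shape [3, 3, 1].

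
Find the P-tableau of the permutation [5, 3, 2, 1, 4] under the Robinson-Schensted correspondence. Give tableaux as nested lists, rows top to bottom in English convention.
Insert 5: appended to row 1. P = [[5]].
Insert 3: 3 bumps 5 from row 1; 5 starts row 2. P = [[3], [5]].
Insert 2: 2 bumps 3 from row 1; 3 bumps 5 from row 2; 5 starts row 3. P = [[2], [3], [5]].
Insert 1: 1 bumps 2 from row 1; 2 bumps 3 from row 2; 3 bumps 5 from row 3; 5 starts row 4. P = [[1], [2], [3], [5]].
Insert 4: appended to row 1. P = [[1, 4], [2], [3], [5]].

So P = [[1, 4], [2], [3], [5]].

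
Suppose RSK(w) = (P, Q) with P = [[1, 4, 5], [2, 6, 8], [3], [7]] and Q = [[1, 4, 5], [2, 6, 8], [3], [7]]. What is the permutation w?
Reverse the RSK construction: for i from n down to 1, find the cell of Q containing i, remove the entry at that cell from P, and reverse-bump it up through P; the value ejected from row 1 is w(i).

Step i=8: Q has 8 at row 2, column 3; remove 8 from row 2 of P and reverse-bump: 8 enters row 1 and ejects 5. So w(8) = 5. P is now [[1, 4, 8], [2, 6], [3], [7]].
Step i=7: Q has 7 at row 4, column 1; remove 7 from row 4 of P and reverse-bump: 7 enters row 3 and ejects 3; 3 enters row 2 and ejects 2; 2 enters row 1 and ejects 1. So w(7) = 1. P is now [[2, 4, 8], [3, 6], [7]].
Step i=6: Q has 6 at row 2, column 2; remove 6 from row 2 of P and reverse-bump: 6 enters row 1 and ejects 4. So w(6) = 4. P is now [[2, 6, 8], [3], [7]].
Step i=5: Q has 5 at row 1, column 3; remove that cell from P, ejecting 8. So w(5) = 8. P is now [[2, 6], [3], [7]].
Step i=4: Q has 4 at row 1, column 2; remove that cell from P, ejecting 6. So w(4) = 6. P is now [[2], [3], [7]].
Step i=3: Q has 3 at row 3, column 1; remove 7 from row 3 of P and reverse-bump: 7 enters row 2 and ejects 3; 3 enters row 1 and ejects 2. So w(3) = 2. P is now [[3], [7]].
Step i=2: Q has 2 at row 2, column 1; remove 7 from row 2 of P and reverse-bump: 7 enters row 1 and ejects 3. So w(2) = 3. P is now [[7]].
Step i=1: Q has 1 at row 1, column 1; remove that cell from P, ejecting 7. So w(1) = 7. P is now [].

So w = 7 3 2 6 8 4 1 5.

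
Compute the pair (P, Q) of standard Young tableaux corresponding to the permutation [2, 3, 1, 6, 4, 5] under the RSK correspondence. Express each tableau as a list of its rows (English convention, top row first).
Insert each entry of the permutation into P by Schensted row insertion, recording in Q the position of each new cell.

Insert 2: appended to row 1. P = [[2]].
Insert 3: appended to row 1. P = [[2, 3]].
Insert 1: 1 bumps 2 from row 1; 2 starts row 2. P = [[1, 3], [2]].
Insert 6: appended to row 1. P = [[1, 3, 6], [2]].
Insert 4: 4 bumps 6 from row 1; 6 appends to row 2. P = [[1, 3, 4], [2, 6]].
Insert 5: appended to row 1. P = [[1, 3, 4, 5], [2, 6]].

So P = [[1, 3, 4, 5], [2, 6]], Q = [[1, 2, 4, 6], [3, 5]].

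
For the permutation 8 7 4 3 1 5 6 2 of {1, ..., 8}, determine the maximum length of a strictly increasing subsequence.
3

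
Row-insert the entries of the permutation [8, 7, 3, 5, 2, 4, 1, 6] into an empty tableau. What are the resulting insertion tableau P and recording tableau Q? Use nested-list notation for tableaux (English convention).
Insert each entry of the permutation into P by Schensted row insertion, recording in Q the position of each new cell.

Insert 8: appended to row 1. P = [[8]].
Insert 7: 7 bumps 8 from row 1; 8 starts row 2. P = [[7], [8]].
Insert 3: 3 bumps 7 from row 1; 7 bumps 8 from row 2; 8 starts row 3. P = [[3], [7], [8]].
Insert 5: appended to row 1. P = [[3, 5], [7], [8]].
Insert 2: 2 bumps 3 from row 1; 3 bumps 7 from row 2; 7 bumps 8 from row 3; 8 starts row 4. P = [[2, 5], [3], [7], [8]].
Insert 4: 4 bumps 5 from row 1; 5 appends to row 2. P = [[2, 4], [3, 5], [7], [8]].
Insert 1: 1 bumps 2 from row 1; 2 bumps 3 from row 2; 3 bumps 7 from row 3; 7 bumps 8 from row 4; 8 starts row 5. P = [[1, 4], [2, 5], [3], [7], [8]].
Insert 6: appended to row 1. P = [[1, 4, 6], [2, 5], [3], [7], [8]].

So P = [[1, 4, 6], [2, 5], [3], [7], [8]], Q = [[1, 4, 8], [2, 6], [3], [5], [7]].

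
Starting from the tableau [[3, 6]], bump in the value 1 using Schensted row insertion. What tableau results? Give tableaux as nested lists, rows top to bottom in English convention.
[[1, 6], [3]]

In row 1, 1 replaces 3 (the leftmost entry greater than 1); 3 is bumped to row 2. 3 starts a new row 2. The new tableau is [[1, 6], [3]].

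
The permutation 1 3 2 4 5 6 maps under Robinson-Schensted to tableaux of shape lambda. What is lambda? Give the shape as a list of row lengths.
Row-insert each entry into an empty tableau.

After inserting 1: P = [[1]].
After inserting 3: P = [[1, 3]].
After inserting 2: P = [[1, 2], [3]].
After inserting 4: P = [[1, 2, 4], [3]].
After inserting 5: P = [[1, 2, 4, 5], [3]].
After inserting 6: P = [[1, 2, 4, 5, 6], [3]].

The final insertion tableau P = [[1, 2, 4, 5, 6], [3]] has shape [5, 1].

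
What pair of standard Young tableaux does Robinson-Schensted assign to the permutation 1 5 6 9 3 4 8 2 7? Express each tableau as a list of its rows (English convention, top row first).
P = [[1, 2, 4, 7], [3, 6, 8], [5, 9]], Q = [[1, 2, 3, 4], [5, 6, 7], [8, 9]]

Insert each entry of the permutation into P by Schensted row insertion, recording in Q the position of each new cell.

Insert 1: appended to row 1. P = [[1]].
Insert 5: appended to row 1. P = [[1, 5]].
Insert 6: appended to row 1. P = [[1, 5, 6]].
Insert 9: appended to row 1. P = [[1, 5, 6, 9]].
Insert 3: 3 bumps 5 from row 1; 5 starts row 2. P = [[1, 3, 6, 9], [5]].
Insert 4: 4 bumps 6 from row 1; 6 appends to row 2. P = [[1, 3, 4, 9], [5, 6]].
Insert 8: 8 bumps 9 from row 1; 9 appends to row 2. P = [[1, 3, 4, 8], [5, 6, 9]].
Insert 2: 2 bumps 3 from row 1; 3 bumps 5 from row 2; 5 starts row 3. P = [[1, 2, 4, 8], [3, 6, 9], [5]].
Insert 7: 7 bumps 8 from row 1; 8 bumps 9 from row 2; 9 appends to row 3. P = [[1, 2, 4, 7], [3, 6, 8], [5, 9]].

So P = [[1, 2, 4, 7], [3, 6, 8], [5, 9]], Q = [[1, 2, 3, 4], [5, 6, 7], [8, 9]].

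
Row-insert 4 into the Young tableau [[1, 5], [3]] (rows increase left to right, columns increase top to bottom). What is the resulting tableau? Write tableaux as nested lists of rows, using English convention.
In row 1, 4 replaces 5 (the leftmost entry greater than 4); 5 is bumped to row 2. 5 is appended to row 2. The new tableau is [[1, 4], [3, 5]].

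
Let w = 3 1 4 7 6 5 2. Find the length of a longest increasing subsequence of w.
3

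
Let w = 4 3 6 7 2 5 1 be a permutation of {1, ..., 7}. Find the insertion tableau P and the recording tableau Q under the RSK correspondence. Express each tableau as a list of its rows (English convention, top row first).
Insert each entry of the permutation into P by Schensted row insertion, recording in Q the position of each new cell.

After inserting 4: P = [[4]].
After inserting 3: P = [[3], [4]].
After inserting 6: P = [[3, 6], [4]].
After inserting 7: P = [[3, 6, 7], [4]].
After inserting 2: P = [[2, 6, 7], [3], [4]].
After inserting 5: P = [[2, 5, 7], [3, 6], [4]].
After inserting 1: P = [[1, 5, 7], [2, 6], [3], [4]].

So P = [[1, 5, 7], [2, 6], [3], [4]], Q = [[1, 3, 4], [2, 6], [5], [7]].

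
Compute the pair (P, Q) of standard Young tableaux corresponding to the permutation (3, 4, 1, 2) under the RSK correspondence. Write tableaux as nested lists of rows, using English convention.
P = [[1, 2], [3, 4]], Q = [[1, 2], [3, 4]]

Insert each entry of the permutation into P by Schensted row insertion, recording in Q the position of each new cell.

After inserting 3: P = [[3]].
After inserting 4: P = [[3, 4]].
After inserting 1: P = [[1, 4], [3]].
After inserting 2: P = [[1, 2], [3, 4]].

So P = [[1, 2], [3, 4]], Q = [[1, 2], [3, 4]].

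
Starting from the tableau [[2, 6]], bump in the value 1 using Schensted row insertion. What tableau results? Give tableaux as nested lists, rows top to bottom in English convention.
[[1, 6], [2]]

In row 1, 1 replaces 2 (the leftmost entry greater than 1); 2 is bumped to row 2. 2 starts a new row 2. The new tableau is [[1, 6], [2]].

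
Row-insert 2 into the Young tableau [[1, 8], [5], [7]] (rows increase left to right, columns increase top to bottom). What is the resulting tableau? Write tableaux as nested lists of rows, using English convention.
In row 1, 2 replaces 8 (the leftmost entry greater than 2); 8 is bumped to row 2. 8 is appended to row 2. The new tableau is [[1, 2], [5, 8], [7]].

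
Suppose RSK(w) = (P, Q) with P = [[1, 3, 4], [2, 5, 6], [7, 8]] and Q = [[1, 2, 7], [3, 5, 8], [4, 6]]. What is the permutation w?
Reverse the RSK construction: for i from n down to 1, find the cell of Q containing i, remove the entry at that cell from P, and reverse-bump it up through P; the value ejected from row 1 is w(i).

Step i=8: Q has 8 at row 2, column 3; remove 6 from row 2 of P and reverse-bump: 6 enters row 1 and ejects 4. So w(8) = 4. P is now [[1, 3, 6], [2, 5], [7, 8]].
Step i=7: Q has 7 at row 1, column 3; remove that cell from P, ejecting 6. So w(7) = 6. P is now [[1, 3], [2, 5], [7, 8]].
Step i=6: Q has 6 at row 3, column 2; remove 8 from row 3 of P and reverse-bump: 8 enters row 2 and ejects 5; 5 enters row 1 and ejects 3. So w(6) = 3. P is now [[1, 5], [2, 8], [7]].
Step i=5: Q has 5 at row 2, column 2; remove 8 from row 2 of P and reverse-bump: 8 enters row 1 and ejects 5. So w(5) = 5. P is now [[1, 8], [2], [7]].
Step i=4: Q has 4 at row 3, column 1; remove 7 from row 3 of P and reverse-bump: 7 enters row 2 and ejects 2; 2 enters row 1 and ejects 1. So w(4) = 1. P is now [[2, 8], [7]].
Step i=3: Q has 3 at row 2, column 1; remove 7 from row 2 of P and reverse-bump: 7 enters row 1 and ejects 2. So w(3) = 2. P is now [[7, 8]].
Step i=2: Q has 2 at row 1, column 2; remove that cell from P, ejecting 8. So w(2) = 8. P is now [[7]].
Step i=1: Q has 1 at row 1, column 1; remove that cell from P, ejecting 7. So w(1) = 7. P is now [].

So w = 7 8 2 1 5 3 6 4.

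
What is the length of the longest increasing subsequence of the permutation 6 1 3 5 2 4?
3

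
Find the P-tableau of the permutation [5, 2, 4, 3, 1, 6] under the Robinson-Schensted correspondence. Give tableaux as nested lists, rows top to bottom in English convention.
P = [[1, 3, 6], [2], [4], [5]]

After inserting 5: P = [[5]].
After inserting 2: P = [[2], [5]].
After inserting 4: P = [[2, 4], [5]].
After inserting 3: P = [[2, 3], [4], [5]].
After inserting 1: P = [[1, 3], [2], [4], [5]].
After inserting 6: P = [[1, 3, 6], [2], [4], [5]].

So P = [[1, 3, 6], [2], [4], [5]].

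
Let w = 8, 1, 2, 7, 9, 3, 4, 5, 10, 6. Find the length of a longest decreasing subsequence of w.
3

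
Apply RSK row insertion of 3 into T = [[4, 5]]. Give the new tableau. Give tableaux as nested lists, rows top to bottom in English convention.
In row 1, 3 replaces 4 (the leftmost entry greater than 3); 4 is bumped to row 2. 4 starts a new row 2. The new tableau is [[3, 5], [4]].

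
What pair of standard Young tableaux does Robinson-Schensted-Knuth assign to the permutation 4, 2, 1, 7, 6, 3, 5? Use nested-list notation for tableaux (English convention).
P = [[1, 3, 5], [2, 6], [4, 7]], Q = [[1, 4, 7], [2, 5], [3, 6]]

Insert each entry of the permutation into P by Schensted row insertion, recording in Q the position of each new cell.

Insert 4: appended to row 1. P = [[4]].
Insert 2: 2 bumps 4 from row 1; 4 starts row 2. P = [[2], [4]].
Insert 1: 1 bumps 2 from row 1; 2 bumps 4 from row 2; 4 starts row 3. P = [[1], [2], [4]].
Insert 7: appended to row 1. P = [[1, 7], [2], [4]].
Insert 6: 6 bumps 7 from row 1; 7 appends to row 2. P = [[1, 6], [2, 7], [4]].
Insert 3: 3 bumps 6 from row 1; 6 bumps 7 from row 2; 7 appends to row 3. P = [[1, 3], [2, 6], [4, 7]].
Insert 5: appended to row 1. P = [[1, 3, 5], [2, 6], [4, 7]].

So P = [[1, 3, 5], [2, 6], [4, 7]], Q = [[1, 4, 7], [2, 5], [3, 6]].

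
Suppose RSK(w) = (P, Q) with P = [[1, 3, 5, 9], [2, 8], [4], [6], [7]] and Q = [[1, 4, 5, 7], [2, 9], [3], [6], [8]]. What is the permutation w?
Reverse the RSK construction: for i from n down to 1, find the cell of Q containing i, remove the entry at that cell from P, and reverse-bump it up through P; the value ejected from row 1 is w(i).

Step i=9: Q has 9 at row 2, column 2; remove 8 from row 2 of P and reverse-bump: 8 enters row 1 and ejects 5. So w(9) = 5. P is now [[1, 3, 8, 9], [2], [4], [6], [7]].
Step i=8: Q has 8 at row 5, column 1; remove 7 from row 5 of P and reverse-bump: 7 enters row 4 and ejects 6; 6 enters row 3 and ejects 4; 4 enters row 2 and ejects 2; 2 enters row 1 and ejects 1. So w(8) = 1. P is now [[2, 3, 8, 9], [4], [6], [7]].
Step i=7: Q has 7 at row 1, column 4; remove that cell from P, ejecting 9. So w(7) = 9. P is now [[2, 3, 8], [4], [6], [7]].
Step i=6: Q has 6 at row 4, column 1; remove 7 from row 4 of P and reverse-bump: 7 enters row 3 and ejects 6; 6 enters row 2 and ejects 4; 4 enters row 1 and ejects 3. So w(6) = 3. P is now [[2, 4, 8], [6], [7]].
Step i=5: Q has 5 at row 1, column 3; remove that cell from P, ejecting 8. So w(5) = 8. P is now [[2, 4], [6], [7]].
Step i=4: Q has 4 at row 1, column 2; remove that cell from P, ejecting 4. So w(4) = 4. P is now [[2], [6], [7]].
Step i=3: Q has 3 at row 3, column 1; remove 7 from row 3 of P and reverse-bump: 7 enters row 2 and ejects 6; 6 enters row 1 and ejects 2. So w(3) = 2. P is now [[6], [7]].
Step i=2: Q has 2 at row 2, column 1; remove 7 from row 2 of P and reverse-bump: 7 enters row 1 and ejects 6. So w(2) = 6. P is now [[7]].
Step i=1: Q has 1 at row 1, column 1; remove that cell from P, ejecting 7. So w(1) = 7. P is now [].

So w = 7 6 2 4 8 3 9 1 5.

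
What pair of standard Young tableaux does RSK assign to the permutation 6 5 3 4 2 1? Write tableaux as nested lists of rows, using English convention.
Insert each entry of the permutation into P by Schensted row insertion, recording in Q the position of each new cell.

Insert 6: appended to row 1. P = [[6]], Q = [[1]].
Insert 5: 5 bumps 6 from row 1; 6 starts row 2. P = [[5], [6]], Q = [[1], [2]].
Insert 3: 3 bumps 5 from row 1; 5 bumps 6 from row 2; 6 starts row 3. P = [[3], [5], [6]], Q = [[1], [2], [3]].
Insert 4: appended to row 1. P = [[3, 4], [5], [6]], Q = [[1, 4], [2], [3]].
Insert 2: 2 bumps 3 from row 1; 3 bumps 5 from row 2; 5 bumps 6 from row 3; 6 starts row 4. P = [[2, 4], [3], [5], [6]], Q = [[1, 4], [2], [3], [5]].
Insert 1: 1 bumps 2 from row 1; 2 bumps 3 from row 2; 3 bumps 5 from row 3; 5 bumps 6 from row 4; 6 starts row 5. P = [[1, 4], [2], [3], [5], [6]], Q = [[1, 4], [2], [3], [5], [6]].

So P = [[1, 4], [2], [3], [5], [6]], Q = [[1, 4], [2], [3], [5], [6]].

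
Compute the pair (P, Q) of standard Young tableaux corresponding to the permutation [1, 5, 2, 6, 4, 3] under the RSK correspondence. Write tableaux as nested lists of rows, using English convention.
Insert each entry of the permutation into P by Schensted row insertion, recording in Q the position of each new cell.

Insert 1: appended to row 1. P = [[1]].
Insert 5: appended to row 1. P = [[1, 5]].
Insert 2: 2 bumps 5 from row 1; 5 starts row 2. P = [[1, 2], [5]].
Insert 6: appended to row 1. P = [[1, 2, 6], [5]].
Insert 4: 4 bumps 6 from row 1; 6 appends to row 2. P = [[1, 2, 4], [5, 6]].
Insert 3: 3 bumps 4 from row 1; 4 bumps 5 from row 2; 5 starts row 3. P = [[1, 2, 3], [4, 6], [5]].

So P = [[1, 2, 3], [4, 6], [5]], Q = [[1, 2, 4], [3, 5], [6]].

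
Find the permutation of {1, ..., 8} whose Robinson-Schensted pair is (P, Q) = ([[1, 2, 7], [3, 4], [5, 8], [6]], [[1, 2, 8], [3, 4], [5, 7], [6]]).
6 8 3 5 4 1 2 7

Reverse RSK: for i = n, n-1, ..., 1, locate i in Q, remove the corresponding corner cell from P, and reverse-bump its entry up through P; the value ejected from row 1 is w(i).

So w = 6 8 3 5 4 1 2 7.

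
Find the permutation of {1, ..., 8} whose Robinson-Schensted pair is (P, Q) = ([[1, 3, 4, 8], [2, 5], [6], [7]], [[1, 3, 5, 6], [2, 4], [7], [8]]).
Reverse the RSK construction: for i from n down to 1, find the cell of Q containing i, remove the entry at that cell from P, and reverse-bump it up through P; the value ejected from row 1 is w(i).

Step i=8: Q has 8 at row 4, column 1; remove 7 from row 4 of P and reverse-bump: 7 enters row 3 and ejects 6; 6 enters row 2 and ejects 5; 5 enters row 1 and ejects 4. So w(8) = 4. P is now [[1, 3, 5, 8], [2, 6], [7]].
Step i=7: Q has 7 at row 3, column 1; remove 7 from row 3 of P and reverse-bump: 7 enters row 2 and ejects 6; 6 enters row 1 and ejects 5. So w(7) = 5. P is now [[1, 3, 6, 8], [2, 7]].
Step i=6: Q has 6 at row 1, column 4; remove that cell from P, ejecting 8. So w(6) = 8. P is now [[1, 3, 6], [2, 7]].
Step i=5: Q has 5 at row 1, column 3; remove that cell from P, ejecting 6. So w(5) = 6. P is now [[1, 3], [2, 7]].
Step i=4: Q has 4 at row 2, column 2; remove 7 from row 2 of P and reverse-bump: 7 enters row 1 and ejects 3. So w(4) = 3. P is now [[1, 7], [2]].
Step i=3: Q has 3 at row 1, column 2; remove that cell from P, ejecting 7. So w(3) = 7. P is now [[1], [2]].
Step i=2: Q has 2 at row 2, column 1; remove 2 from row 2 of P and reverse-bump: 2 enters row 1 and ejects 1. So w(2) = 1. P is now [[2]].
Step i=1: Q has 1 at row 1, column 1; remove that cell from P, ejecting 2. So w(1) = 2. P is now [].

So w = 2 1 7 3 6 8 5 4.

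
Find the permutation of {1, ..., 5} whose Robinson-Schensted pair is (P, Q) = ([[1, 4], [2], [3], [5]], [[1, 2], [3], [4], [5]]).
Reverse the RSK construction: for i from n down to 1, find the cell of Q containing i, remove the entry at that cell from P, and reverse-bump it up through P; the value ejected from row 1 is w(i).

Step i=5: Q has 5 at row 4, column 1; remove 5 from row 4 of P and reverse-bump: 5 enters row 3 and ejects 3; 3 enters row 2 and ejects 2; 2 enters row 1 and ejects 1. So w(5) = 1. P is now [[2, 4], [3], [5]].
Step i=4: Q has 4 at row 3, column 1; remove 5 from row 3 of P and reverse-bump: 5 enters row 2 and ejects 3; 3 enters row 1 and ejects 2. So w(4) = 2. P is now [[3, 4], [5]].
Step i=3: Q has 3 at row 2, column 1; remove 5 from row 2 of P and reverse-bump: 5 enters row 1 and ejects 4. So w(3) = 4. P is now [[3, 5]].
Step i=2: Q has 2 at row 1, column 2; remove that cell from P, ejecting 5. So w(2) = 5. P is now [[3]].
Step i=1: Q has 1 at row 1, column 1; remove that cell from P, ejecting 3. So w(1) = 3. P is now [].

So w = 3 5 4 2 1.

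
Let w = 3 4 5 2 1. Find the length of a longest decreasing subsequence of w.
3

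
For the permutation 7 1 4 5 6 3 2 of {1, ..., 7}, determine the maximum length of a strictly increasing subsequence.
4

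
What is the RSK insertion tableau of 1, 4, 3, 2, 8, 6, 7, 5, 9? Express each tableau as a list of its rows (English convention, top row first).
After inserting 1: P = [[1]].
After inserting 4: P = [[1, 4]].
After inserting 3: P = [[1, 3], [4]].
After inserting 2: P = [[1, 2], [3], [4]].
After inserting 8: P = [[1, 2, 8], [3], [4]].
After inserting 6: P = [[1, 2, 6], [3, 8], [4]].
After inserting 7: P = [[1, 2, 6, 7], [3, 8], [4]].
After inserting 5: P = [[1, 2, 5, 7], [3, 6], [4, 8]].
After inserting 9: P = [[1, 2, 5, 7, 9], [3, 6], [4, 8]].

So P = [[1, 2, 5, 7, 9], [3, 6], [4, 8]].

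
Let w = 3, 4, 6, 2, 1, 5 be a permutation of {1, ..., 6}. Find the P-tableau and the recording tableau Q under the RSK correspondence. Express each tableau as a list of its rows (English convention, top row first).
Insert each entry of the permutation into P by Schensted row insertion, recording in Q the position of each new cell.

Insert 3: appended to row 1. P = [[3]].
Insert 4: appended to row 1. P = [[3, 4]].
Insert 6: appended to row 1. P = [[3, 4, 6]].
Insert 2: 2 bumps 3 from row 1; 3 starts row 2. P = [[2, 4, 6], [3]].
Insert 1: 1 bumps 2 from row 1; 2 bumps 3 from row 2; 3 starts row 3. P = [[1, 4, 6], [2], [3]].
Insert 5: 5 bumps 6 from row 1; 6 appends to row 2. P = [[1, 4, 5], [2, 6], [3]].

So P = [[1, 4, 5], [2, 6], [3]], Q = [[1, 2, 3], [4, 6], [5]].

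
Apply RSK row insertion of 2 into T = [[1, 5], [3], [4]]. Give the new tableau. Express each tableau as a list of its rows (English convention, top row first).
[[1, 2], [3, 5], [4]]

In row 1, 2 replaces 5 (the leftmost entry greater than 2); 5 is bumped to row 2. 5 is appended to row 2. The new tableau is [[1, 2], [3, 5], [4]].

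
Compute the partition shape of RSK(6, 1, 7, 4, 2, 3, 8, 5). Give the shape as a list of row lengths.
[4, 3, 1]

Row-insert each entry into an empty tableau.

After inserting 6: P = [[6]].
After inserting 1: P = [[1], [6]].
After inserting 7: P = [[1, 7], [6]].
After inserting 4: P = [[1, 4], [6, 7]].
After inserting 2: P = [[1, 2], [4, 7], [6]].
After inserting 3: P = [[1, 2, 3], [4, 7], [6]].
After inserting 8: P = [[1, 2, 3, 8], [4, 7], [6]].
After inserting 5: P = [[1, 2, 3, 5], [4, 7, 8], [6]].

The final insertion tableau P = [[1, 2, 3, 5], [4, 7, 8], [6]] has shape [4, 3, 1].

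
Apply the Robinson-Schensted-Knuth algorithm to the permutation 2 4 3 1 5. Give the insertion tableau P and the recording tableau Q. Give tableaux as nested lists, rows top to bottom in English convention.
P = [[1, 3, 5], [2], [4]], Q = [[1, 2, 5], [3], [4]]

Insert each entry of the permutation into P by Schensted row insertion, recording in Q the position of each new cell.

Insert 2: appended to row 1. P = [[2]], Q = [[1]].
Insert 4: appended to row 1. P = [[2, 4]], Q = [[1, 2]].
Insert 3: 3 bumps 4 from row 1; 4 starts row 2. P = [[2, 3], [4]], Q = [[1, 2], [3]].
Insert 1: 1 bumps 2 from row 1; 2 bumps 4 from row 2; 4 starts row 3. P = [[1, 3], [2], [4]], Q = [[1, 2], [3], [4]].
Insert 5: appended to row 1. P = [[1, 3, 5], [2], [4]], Q = [[1, 2, 5], [3], [4]].

So P = [[1, 3, 5], [2], [4]], Q = [[1, 2, 5], [3], [4]].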